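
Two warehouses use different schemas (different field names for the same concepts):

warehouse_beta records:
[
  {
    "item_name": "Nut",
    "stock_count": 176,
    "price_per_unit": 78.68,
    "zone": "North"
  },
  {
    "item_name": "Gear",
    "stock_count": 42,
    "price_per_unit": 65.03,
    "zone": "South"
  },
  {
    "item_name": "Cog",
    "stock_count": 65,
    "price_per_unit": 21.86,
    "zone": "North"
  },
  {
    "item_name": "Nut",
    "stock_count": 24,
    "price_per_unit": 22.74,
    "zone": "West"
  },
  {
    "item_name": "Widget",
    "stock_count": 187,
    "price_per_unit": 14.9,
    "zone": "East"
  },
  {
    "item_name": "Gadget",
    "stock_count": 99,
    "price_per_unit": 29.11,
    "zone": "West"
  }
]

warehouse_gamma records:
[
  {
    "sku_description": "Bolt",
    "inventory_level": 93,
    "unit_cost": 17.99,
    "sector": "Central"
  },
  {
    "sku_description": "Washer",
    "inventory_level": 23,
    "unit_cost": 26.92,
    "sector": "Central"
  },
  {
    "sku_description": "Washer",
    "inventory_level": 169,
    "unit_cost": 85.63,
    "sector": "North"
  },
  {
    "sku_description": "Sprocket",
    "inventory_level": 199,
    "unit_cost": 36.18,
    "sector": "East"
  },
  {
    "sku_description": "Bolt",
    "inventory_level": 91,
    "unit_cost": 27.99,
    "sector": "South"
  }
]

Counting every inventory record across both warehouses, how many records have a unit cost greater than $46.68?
3

Schema mapping: "price_per_unit" (warehouse_beta) = "unit_cost" (warehouse_gamma) = unit cost

Records > $46.68 in warehouse_beta: 2
Records > $46.68 in warehouse_gamma: 1

Total count: 2 + 1 = 3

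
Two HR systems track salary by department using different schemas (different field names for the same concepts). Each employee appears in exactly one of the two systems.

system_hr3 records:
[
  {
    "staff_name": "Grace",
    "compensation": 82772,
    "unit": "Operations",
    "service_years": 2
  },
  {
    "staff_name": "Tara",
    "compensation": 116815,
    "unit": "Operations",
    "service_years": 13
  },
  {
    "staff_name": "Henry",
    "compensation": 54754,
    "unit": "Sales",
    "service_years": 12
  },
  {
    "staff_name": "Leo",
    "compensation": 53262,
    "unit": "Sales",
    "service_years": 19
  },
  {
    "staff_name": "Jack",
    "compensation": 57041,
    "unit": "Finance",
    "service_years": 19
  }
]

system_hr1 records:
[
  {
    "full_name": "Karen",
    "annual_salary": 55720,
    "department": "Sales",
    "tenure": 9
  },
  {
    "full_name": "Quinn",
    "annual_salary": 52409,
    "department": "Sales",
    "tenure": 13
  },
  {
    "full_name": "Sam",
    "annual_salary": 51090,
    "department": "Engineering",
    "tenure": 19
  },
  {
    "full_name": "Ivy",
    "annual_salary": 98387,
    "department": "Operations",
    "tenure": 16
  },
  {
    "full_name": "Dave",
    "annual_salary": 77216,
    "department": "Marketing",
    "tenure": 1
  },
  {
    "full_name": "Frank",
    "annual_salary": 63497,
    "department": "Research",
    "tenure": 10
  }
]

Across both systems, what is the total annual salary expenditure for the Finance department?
57041

Schema mappings:
- "unit" (system_hr3) = "department" (system_hr1) = department
- "compensation" (system_hr3) = "annual_salary" (system_hr1) = salary

Finance salaries from system_hr3: 57041
Finance salaries from system_hr1: 0

Total: 57041 + 0 = 57041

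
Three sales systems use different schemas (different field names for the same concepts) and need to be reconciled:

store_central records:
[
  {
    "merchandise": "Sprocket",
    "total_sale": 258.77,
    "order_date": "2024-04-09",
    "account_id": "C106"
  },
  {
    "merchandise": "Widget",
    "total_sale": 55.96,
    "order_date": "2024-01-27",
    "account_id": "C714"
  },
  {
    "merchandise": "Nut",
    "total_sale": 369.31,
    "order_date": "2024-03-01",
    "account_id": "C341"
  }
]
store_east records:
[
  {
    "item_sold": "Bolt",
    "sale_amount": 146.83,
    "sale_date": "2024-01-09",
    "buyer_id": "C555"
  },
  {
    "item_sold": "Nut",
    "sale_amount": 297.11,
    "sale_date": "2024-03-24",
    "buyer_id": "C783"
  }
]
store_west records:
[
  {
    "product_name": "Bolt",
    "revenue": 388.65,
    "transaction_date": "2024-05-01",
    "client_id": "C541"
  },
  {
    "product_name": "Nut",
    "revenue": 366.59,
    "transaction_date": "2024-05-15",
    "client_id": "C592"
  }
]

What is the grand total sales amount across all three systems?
1883.22

Schema reconciliation - all amount fields map to sale amount:

store_central (total_sale): 684.04
store_east (sale_amount): 443.94
store_west (revenue): 755.24

Grand total: 1883.22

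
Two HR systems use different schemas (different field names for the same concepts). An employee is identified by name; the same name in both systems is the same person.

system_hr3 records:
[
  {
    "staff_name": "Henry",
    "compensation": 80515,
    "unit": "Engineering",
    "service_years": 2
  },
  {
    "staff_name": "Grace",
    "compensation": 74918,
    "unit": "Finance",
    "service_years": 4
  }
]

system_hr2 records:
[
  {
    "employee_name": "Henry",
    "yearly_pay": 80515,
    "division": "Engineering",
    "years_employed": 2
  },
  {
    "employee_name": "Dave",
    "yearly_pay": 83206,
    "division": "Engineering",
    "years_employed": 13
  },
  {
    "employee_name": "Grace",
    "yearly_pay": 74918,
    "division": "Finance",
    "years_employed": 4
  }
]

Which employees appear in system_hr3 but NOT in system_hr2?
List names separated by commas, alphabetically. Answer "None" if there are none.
None

Schema mapping: "staff_name" (system_hr3) = "employee_name" (system_hr2) = employee name

Names in system_hr3: ['Grace', 'Henry']
Names in system_hr2: ['Dave', 'Grace', 'Henry']

In system_hr3 but not system_hr2: None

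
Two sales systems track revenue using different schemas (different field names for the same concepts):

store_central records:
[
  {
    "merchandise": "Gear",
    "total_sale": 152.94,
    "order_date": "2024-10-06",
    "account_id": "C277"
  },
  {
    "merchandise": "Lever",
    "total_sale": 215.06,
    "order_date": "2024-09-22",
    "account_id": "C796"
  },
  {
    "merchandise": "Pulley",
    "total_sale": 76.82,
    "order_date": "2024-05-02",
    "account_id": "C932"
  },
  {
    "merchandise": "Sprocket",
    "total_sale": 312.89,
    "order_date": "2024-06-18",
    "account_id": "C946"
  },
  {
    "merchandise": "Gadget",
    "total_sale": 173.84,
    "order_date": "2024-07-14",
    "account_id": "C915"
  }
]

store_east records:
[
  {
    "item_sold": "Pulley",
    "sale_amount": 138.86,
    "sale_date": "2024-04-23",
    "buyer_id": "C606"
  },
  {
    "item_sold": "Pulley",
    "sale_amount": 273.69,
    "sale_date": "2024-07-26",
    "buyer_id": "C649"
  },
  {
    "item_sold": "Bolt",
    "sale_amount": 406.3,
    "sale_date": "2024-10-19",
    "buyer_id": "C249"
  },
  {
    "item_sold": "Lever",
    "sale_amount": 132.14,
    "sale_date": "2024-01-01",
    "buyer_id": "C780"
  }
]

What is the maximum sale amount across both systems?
406.3

Reconcile: "total_sale" (store_central) = "sale_amount" (store_east) = sale amount

Maximum in store_central: 312.89
Maximum in store_east: 406.3

Overall maximum: max(312.89, 406.3) = 406.3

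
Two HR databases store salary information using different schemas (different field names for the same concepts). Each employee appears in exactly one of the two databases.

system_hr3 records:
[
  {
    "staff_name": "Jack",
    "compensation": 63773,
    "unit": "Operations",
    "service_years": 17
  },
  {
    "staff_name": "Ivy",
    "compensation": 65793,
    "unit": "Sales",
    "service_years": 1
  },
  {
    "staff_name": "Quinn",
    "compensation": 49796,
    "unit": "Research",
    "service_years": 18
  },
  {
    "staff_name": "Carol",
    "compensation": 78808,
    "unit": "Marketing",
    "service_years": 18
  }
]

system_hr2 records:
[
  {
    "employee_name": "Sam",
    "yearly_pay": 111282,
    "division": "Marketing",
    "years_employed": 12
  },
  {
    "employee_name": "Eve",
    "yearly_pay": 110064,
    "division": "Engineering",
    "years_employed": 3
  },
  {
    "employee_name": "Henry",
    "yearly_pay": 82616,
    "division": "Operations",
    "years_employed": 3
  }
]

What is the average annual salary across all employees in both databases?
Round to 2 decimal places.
80304.57

Schema mapping: "compensation" (system_hr3) = "yearly_pay" (system_hr2) = annual salary

All salaries: [63773, 65793, 49796, 78808, 111282, 110064, 82616]
Sum: 562132
Count: 7
Average: 562132 / 7 = 80304.57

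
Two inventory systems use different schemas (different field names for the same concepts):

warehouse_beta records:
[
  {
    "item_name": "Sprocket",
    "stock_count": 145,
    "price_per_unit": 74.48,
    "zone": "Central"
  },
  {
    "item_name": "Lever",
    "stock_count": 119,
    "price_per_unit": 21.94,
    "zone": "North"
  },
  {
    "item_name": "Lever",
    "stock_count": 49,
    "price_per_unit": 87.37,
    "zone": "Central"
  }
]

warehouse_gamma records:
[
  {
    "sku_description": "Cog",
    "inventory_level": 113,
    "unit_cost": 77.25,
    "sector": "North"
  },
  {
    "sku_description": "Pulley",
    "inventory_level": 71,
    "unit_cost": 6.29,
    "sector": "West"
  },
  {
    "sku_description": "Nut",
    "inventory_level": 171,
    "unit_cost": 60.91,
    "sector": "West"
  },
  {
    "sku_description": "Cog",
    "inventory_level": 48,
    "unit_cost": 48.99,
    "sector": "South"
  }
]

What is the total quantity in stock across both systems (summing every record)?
716

To reconcile these schemas, identify the field holding the quantity in stock in each system:
1. In warehouse_beta it is "stock_count"
2. In warehouse_gamma it is "inventory_level"

From warehouse_beta: 145 + 119 + 49 = 313
From warehouse_gamma: 113 + 71 + 171 + 48 = 403

Total: 313 + 403 = 716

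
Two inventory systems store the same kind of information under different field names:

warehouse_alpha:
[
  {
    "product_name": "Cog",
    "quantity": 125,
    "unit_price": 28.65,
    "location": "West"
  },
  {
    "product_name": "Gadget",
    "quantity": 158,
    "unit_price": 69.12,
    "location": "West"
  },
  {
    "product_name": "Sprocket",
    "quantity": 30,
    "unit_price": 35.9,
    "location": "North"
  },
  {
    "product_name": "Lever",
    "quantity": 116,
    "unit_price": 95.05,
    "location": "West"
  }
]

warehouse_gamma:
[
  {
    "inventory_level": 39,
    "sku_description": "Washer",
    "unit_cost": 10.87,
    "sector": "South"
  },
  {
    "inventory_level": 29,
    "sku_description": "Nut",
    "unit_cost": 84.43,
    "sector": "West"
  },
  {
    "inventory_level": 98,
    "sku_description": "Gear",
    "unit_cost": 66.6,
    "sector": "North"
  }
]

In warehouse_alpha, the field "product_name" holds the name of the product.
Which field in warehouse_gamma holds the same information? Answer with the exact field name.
sku_description

In warehouse_alpha, "product_name" holds the name of the product.
The fields in warehouse_gamma are: "inventory_level", "sku_description", "unit_cost", "sector".
"sku_description" is the match: the name refers to the same concept and its values are product-name strings (e.g. 'Gear', 'Nut').
The other fields ("inventory_level", "unit_cost", "sector") hold different kinds of data.

So "product_name" in warehouse_alpha corresponds to "sku_description" in warehouse_gamma.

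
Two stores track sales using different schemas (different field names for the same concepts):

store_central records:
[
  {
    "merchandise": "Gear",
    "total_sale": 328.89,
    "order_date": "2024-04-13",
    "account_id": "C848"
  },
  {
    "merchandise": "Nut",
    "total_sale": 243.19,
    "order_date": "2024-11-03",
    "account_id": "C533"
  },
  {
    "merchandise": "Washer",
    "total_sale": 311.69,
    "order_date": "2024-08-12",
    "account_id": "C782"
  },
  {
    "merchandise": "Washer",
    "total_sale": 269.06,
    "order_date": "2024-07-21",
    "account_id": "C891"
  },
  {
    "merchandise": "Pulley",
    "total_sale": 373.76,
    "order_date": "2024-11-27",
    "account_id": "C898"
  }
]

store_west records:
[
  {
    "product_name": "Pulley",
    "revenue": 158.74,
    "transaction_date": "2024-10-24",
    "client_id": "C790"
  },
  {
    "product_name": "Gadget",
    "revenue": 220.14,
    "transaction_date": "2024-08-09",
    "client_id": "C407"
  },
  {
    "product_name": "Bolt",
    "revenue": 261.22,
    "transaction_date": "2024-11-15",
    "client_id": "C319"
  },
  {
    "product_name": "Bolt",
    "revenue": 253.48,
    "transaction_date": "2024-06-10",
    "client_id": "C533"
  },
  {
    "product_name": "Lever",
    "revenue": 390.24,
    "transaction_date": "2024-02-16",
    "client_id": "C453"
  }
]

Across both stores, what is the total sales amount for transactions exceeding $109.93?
2810.41

Schema mapping: "total_sale" (store_central) = "revenue" (store_west) = sale amount

Sum of sales > $109.93 in store_central: 1526.59
Sum of sales > $109.93 in store_west: 1283.82

Total: 1526.59 + 1283.82 = 2810.41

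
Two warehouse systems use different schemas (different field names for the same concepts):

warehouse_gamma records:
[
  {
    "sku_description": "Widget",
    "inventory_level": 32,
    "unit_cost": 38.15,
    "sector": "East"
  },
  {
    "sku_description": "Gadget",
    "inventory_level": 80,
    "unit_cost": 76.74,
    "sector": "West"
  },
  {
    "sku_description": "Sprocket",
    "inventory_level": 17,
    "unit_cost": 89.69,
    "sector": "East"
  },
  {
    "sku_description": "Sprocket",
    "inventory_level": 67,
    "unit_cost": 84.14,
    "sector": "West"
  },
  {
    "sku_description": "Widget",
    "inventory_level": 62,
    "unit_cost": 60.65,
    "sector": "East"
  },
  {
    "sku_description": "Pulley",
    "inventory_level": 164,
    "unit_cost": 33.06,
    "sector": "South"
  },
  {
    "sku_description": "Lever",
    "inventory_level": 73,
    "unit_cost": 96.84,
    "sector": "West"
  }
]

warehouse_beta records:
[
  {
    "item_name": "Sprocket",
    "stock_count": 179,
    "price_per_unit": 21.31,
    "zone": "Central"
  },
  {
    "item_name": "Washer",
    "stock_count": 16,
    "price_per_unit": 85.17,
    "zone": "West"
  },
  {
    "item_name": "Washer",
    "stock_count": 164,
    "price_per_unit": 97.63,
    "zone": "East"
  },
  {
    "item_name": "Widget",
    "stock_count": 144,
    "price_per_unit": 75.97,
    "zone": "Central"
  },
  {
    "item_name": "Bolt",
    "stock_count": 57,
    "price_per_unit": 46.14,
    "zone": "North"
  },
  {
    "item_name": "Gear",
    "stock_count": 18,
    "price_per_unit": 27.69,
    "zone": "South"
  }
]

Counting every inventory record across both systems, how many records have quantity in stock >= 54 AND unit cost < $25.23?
1

Schema mappings:
- "inventory_level" (warehouse_gamma) = "stock_count" (warehouse_beta) = quantity
- "unit_cost" (warehouse_gamma) = "price_per_unit" (warehouse_beta) = unit cost

Records meeting both conditions in warehouse_gamma: 0
Records meeting both conditions in warehouse_beta: 1

Total: 0 + 1 = 1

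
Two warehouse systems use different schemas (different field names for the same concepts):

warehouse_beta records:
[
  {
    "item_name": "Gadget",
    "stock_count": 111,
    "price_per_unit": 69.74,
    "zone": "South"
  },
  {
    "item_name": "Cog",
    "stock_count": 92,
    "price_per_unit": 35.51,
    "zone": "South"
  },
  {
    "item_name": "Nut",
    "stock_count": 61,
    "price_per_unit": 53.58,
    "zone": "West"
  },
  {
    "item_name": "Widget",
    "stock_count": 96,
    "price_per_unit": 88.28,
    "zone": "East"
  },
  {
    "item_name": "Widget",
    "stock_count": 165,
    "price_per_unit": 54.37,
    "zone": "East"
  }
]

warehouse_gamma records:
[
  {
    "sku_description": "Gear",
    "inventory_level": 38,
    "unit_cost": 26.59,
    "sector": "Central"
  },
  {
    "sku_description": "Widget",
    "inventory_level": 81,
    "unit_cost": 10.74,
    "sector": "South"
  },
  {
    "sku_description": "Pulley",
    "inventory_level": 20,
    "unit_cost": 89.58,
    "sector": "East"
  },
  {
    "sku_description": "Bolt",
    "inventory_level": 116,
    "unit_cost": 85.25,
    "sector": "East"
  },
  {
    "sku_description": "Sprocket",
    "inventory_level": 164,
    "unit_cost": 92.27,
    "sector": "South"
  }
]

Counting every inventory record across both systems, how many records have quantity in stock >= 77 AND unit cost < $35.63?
2

Schema mappings:
- "stock_count" (warehouse_beta) = "inventory_level" (warehouse_gamma) = quantity
- "price_per_unit" (warehouse_beta) = "unit_cost" (warehouse_gamma) = unit cost

Records meeting both conditions in warehouse_beta: 1
Records meeting both conditions in warehouse_gamma: 1

Total: 1 + 1 = 2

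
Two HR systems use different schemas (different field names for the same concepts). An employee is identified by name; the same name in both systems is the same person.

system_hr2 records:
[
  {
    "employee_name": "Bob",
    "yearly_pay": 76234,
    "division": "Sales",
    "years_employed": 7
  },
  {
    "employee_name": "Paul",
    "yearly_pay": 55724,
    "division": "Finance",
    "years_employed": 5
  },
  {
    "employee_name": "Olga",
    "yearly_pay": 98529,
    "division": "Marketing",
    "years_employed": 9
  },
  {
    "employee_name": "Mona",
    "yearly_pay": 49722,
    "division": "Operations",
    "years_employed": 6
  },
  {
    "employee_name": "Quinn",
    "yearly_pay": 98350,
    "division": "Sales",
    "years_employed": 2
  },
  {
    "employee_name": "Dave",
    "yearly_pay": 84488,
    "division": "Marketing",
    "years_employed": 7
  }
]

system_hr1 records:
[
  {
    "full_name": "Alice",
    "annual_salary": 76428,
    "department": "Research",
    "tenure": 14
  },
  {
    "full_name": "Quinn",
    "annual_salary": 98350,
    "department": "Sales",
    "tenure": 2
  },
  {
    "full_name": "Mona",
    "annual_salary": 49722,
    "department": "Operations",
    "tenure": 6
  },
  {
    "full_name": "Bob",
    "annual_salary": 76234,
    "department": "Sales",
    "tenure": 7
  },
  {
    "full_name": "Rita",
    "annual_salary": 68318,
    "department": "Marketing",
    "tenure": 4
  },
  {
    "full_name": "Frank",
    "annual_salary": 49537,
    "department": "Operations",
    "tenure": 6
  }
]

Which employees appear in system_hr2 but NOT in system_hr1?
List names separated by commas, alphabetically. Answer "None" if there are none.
Dave, Olga, Paul

Schema mapping: "employee_name" (system_hr2) = "full_name" (system_hr1) = employee name

Names in system_hr2: ['Bob', 'Dave', 'Mona', 'Olga', 'Paul', 'Quinn']
Names in system_hr1: ['Alice', 'Bob', 'Frank', 'Mona', 'Quinn', 'Rita']

In system_hr2 but not system_hr1: ['Dave', 'Olga', 'Paul']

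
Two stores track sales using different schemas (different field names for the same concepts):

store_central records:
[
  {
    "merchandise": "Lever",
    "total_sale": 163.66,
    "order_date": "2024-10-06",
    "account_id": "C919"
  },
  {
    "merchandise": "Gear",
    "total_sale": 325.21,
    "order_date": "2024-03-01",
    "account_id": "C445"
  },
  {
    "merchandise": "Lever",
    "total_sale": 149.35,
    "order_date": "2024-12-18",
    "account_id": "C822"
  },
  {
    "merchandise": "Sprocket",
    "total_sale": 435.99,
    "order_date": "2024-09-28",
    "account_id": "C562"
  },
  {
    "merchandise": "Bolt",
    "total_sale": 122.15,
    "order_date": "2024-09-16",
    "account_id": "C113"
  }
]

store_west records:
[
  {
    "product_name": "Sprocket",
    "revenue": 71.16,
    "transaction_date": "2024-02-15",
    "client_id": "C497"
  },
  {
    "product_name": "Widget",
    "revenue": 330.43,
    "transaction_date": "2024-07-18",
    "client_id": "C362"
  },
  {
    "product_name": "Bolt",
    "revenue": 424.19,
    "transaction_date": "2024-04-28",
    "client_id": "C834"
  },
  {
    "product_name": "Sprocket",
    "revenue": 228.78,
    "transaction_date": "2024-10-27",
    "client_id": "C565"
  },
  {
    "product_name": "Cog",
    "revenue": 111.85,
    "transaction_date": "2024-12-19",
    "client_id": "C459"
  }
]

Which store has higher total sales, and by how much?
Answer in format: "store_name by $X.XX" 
store_central by $29.95

Schema mapping: "total_sale" (store_central) = "revenue" (store_west) = sale amount

Total for store_central: 1196.36
Total for store_west: 1166.41

Difference: |1196.36 - 1166.41| = 29.95
store_central has higher sales by $29.95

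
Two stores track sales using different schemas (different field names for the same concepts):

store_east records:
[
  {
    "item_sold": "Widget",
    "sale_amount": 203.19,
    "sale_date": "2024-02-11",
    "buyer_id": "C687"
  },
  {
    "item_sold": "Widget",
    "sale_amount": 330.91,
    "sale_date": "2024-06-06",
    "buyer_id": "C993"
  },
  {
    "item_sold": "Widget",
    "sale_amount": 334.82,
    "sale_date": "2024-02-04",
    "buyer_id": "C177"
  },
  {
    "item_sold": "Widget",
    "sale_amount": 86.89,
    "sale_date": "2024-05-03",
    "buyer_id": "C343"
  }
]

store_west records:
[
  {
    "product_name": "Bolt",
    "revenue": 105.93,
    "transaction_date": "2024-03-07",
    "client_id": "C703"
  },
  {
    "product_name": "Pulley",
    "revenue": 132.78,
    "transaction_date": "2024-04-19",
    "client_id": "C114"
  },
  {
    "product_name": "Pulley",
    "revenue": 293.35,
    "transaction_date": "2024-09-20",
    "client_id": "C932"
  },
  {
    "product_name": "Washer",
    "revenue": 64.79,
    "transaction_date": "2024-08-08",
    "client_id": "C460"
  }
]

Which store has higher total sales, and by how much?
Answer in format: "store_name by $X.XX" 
store_east by $358.96

Schema mapping: "sale_amount" (store_east) = "revenue" (store_west) = sale amount

Total for store_east: 955.81
Total for store_west: 596.85

Difference: |955.81 - 596.85| = 358.96
store_east has higher sales by $358.96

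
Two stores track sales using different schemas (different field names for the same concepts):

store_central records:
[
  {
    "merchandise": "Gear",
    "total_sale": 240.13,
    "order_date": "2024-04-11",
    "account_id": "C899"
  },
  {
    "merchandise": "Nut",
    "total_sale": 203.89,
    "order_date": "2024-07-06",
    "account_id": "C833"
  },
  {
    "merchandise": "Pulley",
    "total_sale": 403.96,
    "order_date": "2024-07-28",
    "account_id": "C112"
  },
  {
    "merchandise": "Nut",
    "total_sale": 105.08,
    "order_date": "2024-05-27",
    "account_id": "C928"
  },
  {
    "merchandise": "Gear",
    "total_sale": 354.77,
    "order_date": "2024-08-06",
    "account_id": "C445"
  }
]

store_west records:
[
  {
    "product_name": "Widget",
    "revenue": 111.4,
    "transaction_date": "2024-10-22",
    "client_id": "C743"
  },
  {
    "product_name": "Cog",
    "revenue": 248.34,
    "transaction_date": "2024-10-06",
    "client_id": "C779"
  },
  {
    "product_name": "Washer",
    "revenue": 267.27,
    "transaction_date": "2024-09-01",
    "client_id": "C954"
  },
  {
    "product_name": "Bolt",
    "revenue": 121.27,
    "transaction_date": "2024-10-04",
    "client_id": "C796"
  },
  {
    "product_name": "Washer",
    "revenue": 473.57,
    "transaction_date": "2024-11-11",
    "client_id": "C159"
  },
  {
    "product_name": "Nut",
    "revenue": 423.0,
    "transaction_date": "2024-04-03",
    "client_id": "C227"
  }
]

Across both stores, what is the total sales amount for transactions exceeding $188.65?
2614.93

Schema mapping: "total_sale" (store_central) = "revenue" (store_west) = sale amount

Sum of sales > $188.65 in store_central: 1202.75
Sum of sales > $188.65 in store_west: 1412.18

Total: 1202.75 + 1412.18 = 2614.93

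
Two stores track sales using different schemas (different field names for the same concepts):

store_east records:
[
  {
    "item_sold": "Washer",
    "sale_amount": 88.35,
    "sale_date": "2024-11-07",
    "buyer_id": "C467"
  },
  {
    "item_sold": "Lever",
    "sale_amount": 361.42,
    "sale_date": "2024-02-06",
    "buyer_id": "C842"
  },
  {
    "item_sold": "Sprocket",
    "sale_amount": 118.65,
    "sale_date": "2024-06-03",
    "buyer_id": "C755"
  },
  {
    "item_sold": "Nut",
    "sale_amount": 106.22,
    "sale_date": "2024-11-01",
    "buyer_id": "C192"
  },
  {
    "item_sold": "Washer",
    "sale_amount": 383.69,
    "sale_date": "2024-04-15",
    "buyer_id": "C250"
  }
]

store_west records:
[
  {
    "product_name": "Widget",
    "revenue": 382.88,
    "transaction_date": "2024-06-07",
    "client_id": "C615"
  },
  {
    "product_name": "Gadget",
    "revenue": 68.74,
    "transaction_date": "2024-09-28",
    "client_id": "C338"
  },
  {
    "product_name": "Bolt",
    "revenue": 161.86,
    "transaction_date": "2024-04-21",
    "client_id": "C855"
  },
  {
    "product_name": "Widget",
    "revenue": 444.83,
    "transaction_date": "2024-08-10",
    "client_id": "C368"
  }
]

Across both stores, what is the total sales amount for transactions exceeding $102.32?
1959.55

Schema mapping: "sale_amount" (store_east) = "revenue" (store_west) = sale amount

Sum of sales > $102.32 in store_east: 969.98
Sum of sales > $102.32 in store_west: 989.57

Total: 969.98 + 989.57 = 1959.55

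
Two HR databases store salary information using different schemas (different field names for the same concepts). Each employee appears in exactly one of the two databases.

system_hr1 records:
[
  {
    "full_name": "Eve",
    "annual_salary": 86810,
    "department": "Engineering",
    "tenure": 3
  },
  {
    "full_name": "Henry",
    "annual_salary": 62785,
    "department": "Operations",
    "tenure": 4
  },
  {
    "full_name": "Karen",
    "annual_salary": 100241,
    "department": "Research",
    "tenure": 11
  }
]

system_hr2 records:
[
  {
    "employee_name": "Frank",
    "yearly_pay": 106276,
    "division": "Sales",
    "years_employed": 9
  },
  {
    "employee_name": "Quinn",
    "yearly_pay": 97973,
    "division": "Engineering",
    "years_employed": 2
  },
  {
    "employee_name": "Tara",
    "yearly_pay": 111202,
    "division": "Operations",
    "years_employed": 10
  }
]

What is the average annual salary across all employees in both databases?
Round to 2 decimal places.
94214.50

Schema mapping: "annual_salary" (system_hr1) = "yearly_pay" (system_hr2) = annual salary

All salaries: [86810, 62785, 100241, 106276, 97973, 111202]
Sum: 565287
Count: 6
Average: 565287 / 6 = 94214.50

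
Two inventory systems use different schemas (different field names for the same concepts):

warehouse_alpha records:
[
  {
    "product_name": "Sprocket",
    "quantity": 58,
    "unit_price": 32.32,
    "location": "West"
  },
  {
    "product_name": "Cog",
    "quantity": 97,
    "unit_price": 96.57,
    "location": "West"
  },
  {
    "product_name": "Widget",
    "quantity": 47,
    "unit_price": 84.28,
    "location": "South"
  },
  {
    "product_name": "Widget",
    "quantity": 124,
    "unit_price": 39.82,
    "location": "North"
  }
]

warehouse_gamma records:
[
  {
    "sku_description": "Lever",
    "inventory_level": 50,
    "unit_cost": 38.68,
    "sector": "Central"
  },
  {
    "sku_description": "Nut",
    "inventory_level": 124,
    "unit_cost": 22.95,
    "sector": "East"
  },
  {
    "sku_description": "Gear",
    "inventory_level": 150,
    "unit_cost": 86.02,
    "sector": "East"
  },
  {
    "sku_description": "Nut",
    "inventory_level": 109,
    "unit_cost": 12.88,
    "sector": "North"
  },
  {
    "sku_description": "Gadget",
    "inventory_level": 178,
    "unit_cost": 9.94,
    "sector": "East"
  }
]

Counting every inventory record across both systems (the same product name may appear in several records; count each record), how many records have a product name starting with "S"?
1

Schema mapping: "product_name" (warehouse_alpha) = "sku_description" (warehouse_gamma) = product name

Records with product name starting with "S" in warehouse_alpha: 1
Records with product name starting with "S" in warehouse_gamma: 0

Total: 1 + 0 = 1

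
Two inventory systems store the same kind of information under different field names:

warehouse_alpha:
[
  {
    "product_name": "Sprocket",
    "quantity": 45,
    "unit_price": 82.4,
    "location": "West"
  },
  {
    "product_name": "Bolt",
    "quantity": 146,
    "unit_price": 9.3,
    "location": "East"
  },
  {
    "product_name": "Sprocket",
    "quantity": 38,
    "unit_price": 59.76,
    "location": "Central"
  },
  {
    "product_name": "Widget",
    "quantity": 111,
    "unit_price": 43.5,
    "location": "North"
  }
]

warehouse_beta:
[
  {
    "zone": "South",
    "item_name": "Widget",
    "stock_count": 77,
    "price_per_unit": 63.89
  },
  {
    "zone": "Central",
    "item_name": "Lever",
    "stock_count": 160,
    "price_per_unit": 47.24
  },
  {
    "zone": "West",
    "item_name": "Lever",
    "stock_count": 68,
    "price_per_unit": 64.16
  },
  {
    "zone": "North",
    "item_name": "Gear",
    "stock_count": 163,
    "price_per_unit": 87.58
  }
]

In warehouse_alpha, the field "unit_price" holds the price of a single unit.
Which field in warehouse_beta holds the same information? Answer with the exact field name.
price_per_unit

In warehouse_alpha, "unit_price" holds the price of a single unit.
The fields in warehouse_beta are: "zone", "item_name", "stock_count", "price_per_unit".
"price_per_unit" is the match: the name refers to the same concept and its values are decimal currency amounts (e.g. 63.89, 47.24).
The other fields ("zone", "item_name", "stock_count") hold different kinds of data.

So "unit_price" in warehouse_alpha corresponds to "price_per_unit" in warehouse_beta.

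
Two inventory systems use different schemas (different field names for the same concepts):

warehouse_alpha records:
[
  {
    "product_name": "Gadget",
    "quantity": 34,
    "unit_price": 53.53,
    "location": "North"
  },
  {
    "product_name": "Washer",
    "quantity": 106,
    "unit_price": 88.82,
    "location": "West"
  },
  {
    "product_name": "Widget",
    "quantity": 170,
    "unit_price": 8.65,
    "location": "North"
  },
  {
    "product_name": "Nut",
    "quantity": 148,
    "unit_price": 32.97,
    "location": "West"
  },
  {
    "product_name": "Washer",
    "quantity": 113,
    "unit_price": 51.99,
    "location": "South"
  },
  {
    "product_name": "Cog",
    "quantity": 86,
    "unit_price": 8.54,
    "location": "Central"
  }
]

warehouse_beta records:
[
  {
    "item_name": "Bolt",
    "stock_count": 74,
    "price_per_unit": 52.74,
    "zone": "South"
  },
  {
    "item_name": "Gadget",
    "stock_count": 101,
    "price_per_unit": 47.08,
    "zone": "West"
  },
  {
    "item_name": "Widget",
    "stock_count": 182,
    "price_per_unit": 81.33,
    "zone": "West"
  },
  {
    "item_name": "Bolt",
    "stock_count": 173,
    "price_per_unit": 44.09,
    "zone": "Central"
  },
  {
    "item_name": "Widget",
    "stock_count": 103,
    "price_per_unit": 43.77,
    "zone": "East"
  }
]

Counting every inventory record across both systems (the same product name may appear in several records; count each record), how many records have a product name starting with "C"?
1

Schema mapping: "product_name" (warehouse_alpha) = "item_name" (warehouse_beta) = product name

Records with product name starting with "C" in warehouse_alpha: 1
Records with product name starting with "C" in warehouse_beta: 0

Total: 1 + 0 = 1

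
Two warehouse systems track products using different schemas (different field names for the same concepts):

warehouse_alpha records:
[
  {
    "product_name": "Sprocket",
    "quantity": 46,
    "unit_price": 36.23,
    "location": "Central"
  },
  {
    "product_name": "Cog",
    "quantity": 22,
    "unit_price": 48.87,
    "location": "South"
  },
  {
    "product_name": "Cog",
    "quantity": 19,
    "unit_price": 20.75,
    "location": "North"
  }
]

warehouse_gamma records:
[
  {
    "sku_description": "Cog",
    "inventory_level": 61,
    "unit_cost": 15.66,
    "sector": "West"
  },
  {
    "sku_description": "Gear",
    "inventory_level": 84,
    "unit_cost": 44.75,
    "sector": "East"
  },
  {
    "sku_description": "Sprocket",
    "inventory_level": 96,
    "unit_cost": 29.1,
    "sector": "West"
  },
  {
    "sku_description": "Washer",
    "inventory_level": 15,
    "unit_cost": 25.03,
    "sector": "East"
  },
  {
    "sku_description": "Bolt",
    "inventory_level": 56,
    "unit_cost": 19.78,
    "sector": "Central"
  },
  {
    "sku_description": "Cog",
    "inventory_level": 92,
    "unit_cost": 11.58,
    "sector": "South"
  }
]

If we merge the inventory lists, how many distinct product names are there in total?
5

Schema mapping: "product_name" (warehouse_alpha) = "sku_description" (warehouse_gamma) = product name

Products in warehouse_alpha: ['Cog', 'Sprocket']
Products in warehouse_gamma: ['Bolt', 'Cog', 'Gear', 'Sprocket', 'Washer']

Union (unique products): ['Bolt', 'Cog', 'Gear', 'Sprocket', 'Washer']
Count: 5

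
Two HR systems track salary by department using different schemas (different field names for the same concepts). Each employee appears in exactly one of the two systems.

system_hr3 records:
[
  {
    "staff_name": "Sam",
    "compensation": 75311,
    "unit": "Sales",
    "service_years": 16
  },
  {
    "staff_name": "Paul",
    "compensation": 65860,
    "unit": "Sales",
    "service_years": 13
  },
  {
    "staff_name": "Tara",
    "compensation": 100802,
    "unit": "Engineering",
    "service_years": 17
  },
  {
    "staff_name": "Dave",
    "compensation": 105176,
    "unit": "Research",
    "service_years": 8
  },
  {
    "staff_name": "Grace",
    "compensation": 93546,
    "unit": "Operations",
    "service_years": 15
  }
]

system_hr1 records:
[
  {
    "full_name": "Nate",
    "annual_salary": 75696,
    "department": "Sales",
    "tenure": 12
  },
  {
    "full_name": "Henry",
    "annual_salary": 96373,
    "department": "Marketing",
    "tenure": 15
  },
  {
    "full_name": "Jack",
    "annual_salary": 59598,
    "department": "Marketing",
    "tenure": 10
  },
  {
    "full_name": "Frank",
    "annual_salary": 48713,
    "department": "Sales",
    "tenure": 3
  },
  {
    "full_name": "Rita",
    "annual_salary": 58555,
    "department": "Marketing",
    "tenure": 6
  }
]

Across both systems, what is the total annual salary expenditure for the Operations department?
93546

Schema mappings:
- "unit" (system_hr3) = "department" (system_hr1) = department
- "compensation" (system_hr3) = "annual_salary" (system_hr1) = salary

Operations salaries from system_hr3: 93546
Operations salaries from system_hr1: 0

Total: 93546 + 0 = 93546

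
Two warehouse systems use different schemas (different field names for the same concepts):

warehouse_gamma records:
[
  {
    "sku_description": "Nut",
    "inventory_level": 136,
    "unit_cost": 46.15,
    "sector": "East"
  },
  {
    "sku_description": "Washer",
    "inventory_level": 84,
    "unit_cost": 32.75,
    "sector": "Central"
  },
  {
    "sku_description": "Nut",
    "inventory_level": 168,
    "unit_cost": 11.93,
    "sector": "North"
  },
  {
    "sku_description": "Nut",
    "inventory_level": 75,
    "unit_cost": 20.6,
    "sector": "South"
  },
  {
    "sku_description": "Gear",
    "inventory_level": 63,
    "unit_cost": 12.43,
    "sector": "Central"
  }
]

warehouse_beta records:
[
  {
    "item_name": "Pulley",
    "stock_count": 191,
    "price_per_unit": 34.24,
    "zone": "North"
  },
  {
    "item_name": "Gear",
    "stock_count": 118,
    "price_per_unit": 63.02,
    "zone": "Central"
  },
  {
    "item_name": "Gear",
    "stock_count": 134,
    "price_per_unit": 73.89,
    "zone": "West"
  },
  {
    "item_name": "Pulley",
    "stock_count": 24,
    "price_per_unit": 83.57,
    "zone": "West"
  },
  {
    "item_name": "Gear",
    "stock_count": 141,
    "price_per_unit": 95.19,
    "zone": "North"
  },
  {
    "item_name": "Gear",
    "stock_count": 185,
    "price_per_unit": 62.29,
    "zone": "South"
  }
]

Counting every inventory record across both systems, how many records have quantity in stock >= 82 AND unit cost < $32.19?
1

Schema mappings:
- "inventory_level" (warehouse_gamma) = "stock_count" (warehouse_beta) = quantity
- "unit_cost" (warehouse_gamma) = "price_per_unit" (warehouse_beta) = unit cost

Records meeting both conditions in warehouse_gamma: 1
Records meeting both conditions in warehouse_beta: 0

Total: 1 + 0 = 1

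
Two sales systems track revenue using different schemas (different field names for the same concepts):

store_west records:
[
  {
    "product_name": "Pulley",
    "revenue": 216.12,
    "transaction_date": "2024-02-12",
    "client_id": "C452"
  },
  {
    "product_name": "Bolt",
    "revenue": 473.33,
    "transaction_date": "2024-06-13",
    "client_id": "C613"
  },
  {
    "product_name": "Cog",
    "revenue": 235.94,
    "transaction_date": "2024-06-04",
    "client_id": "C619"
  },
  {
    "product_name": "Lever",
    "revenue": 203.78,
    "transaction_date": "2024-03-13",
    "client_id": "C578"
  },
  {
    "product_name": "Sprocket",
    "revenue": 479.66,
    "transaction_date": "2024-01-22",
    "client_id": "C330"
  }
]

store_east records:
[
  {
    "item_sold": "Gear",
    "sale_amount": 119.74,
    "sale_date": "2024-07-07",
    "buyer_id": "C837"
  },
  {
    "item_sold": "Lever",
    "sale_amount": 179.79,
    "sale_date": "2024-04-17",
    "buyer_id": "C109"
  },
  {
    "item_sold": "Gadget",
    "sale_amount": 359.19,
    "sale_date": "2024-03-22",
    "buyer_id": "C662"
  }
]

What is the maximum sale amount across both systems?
479.66

Reconcile: "revenue" (store_west) = "sale_amount" (store_east) = sale amount

Maximum in store_west: 479.66
Maximum in store_east: 359.19

Overall maximum: max(479.66, 359.19) = 479.66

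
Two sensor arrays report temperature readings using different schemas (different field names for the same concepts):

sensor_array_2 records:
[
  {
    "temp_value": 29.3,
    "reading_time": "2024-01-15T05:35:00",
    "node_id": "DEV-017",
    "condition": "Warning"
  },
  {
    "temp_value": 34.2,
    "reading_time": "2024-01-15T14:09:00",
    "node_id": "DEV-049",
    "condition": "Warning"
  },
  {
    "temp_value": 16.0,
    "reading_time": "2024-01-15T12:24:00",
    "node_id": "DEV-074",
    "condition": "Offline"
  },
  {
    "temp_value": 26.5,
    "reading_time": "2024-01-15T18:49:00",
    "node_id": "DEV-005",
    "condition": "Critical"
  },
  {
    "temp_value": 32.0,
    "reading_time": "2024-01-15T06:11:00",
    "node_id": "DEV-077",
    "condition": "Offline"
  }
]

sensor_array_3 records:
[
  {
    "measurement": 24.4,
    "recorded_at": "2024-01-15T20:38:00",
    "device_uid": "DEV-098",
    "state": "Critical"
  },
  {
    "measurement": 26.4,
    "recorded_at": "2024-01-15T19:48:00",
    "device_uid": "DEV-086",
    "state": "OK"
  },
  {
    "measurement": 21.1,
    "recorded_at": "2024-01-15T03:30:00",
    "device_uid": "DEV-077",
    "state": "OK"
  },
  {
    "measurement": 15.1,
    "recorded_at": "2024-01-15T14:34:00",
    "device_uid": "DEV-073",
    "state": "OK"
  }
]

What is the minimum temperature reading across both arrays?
15.1

Schema mapping: "temp_value" (sensor_array_2) = "measurement" (sensor_array_3) = temperature reading

Minimum in sensor_array_2: 16.0
Minimum in sensor_array_3: 15.1

Overall minimum: min(16.0, 15.1) = 15.1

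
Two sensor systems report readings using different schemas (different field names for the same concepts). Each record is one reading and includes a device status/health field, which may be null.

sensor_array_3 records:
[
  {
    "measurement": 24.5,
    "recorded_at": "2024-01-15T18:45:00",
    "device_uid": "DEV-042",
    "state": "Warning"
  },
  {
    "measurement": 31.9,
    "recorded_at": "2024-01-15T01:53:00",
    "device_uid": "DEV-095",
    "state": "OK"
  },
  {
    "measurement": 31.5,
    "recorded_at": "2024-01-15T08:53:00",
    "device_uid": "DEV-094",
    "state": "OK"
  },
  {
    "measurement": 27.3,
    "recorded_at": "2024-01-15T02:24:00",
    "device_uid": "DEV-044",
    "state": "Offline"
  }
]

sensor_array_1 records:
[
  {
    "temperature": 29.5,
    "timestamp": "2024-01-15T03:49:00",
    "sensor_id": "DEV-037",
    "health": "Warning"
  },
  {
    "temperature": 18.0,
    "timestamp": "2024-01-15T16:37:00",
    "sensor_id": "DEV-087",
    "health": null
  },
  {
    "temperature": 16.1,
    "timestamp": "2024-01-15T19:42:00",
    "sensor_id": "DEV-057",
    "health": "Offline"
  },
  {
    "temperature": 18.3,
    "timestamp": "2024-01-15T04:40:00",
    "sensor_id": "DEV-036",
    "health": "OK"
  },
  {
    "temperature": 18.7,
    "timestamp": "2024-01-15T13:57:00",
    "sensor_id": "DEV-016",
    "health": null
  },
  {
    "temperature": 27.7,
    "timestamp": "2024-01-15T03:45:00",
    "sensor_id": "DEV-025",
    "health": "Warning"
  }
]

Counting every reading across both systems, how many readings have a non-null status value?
8

Schema mapping: "state" (sensor_array_3) = "health" (sensor_array_1) = status

Non-null in sensor_array_3: 4
Non-null in sensor_array_1: 4

Total non-null: 4 + 4 = 8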